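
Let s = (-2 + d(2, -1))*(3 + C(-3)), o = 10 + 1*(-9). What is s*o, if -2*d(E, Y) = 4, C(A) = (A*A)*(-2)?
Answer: 60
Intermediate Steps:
o = 1 (o = 10 - 9 = 1)
C(A) = -2*A**2 (C(A) = A**2*(-2) = -2*A**2)
d(E, Y) = -2 (d(E, Y) = -1/2*4 = -2)
s = 60 (s = (-2 - 2)*(3 - 2*(-3)**2) = -4*(3 - 2*9) = -4*(3 - 18) = -4*(-15) = 60)
s*o = 60*1 = 60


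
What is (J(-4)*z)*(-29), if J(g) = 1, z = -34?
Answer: 986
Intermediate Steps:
(J(-4)*z)*(-29) = (1*(-34))*(-29) = -34*(-29) = 986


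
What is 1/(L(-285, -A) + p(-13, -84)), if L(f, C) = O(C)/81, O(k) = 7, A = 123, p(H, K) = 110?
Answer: 81/8917 ≈ 0.0090838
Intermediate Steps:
L(f, C) = 7/81
1/(L(-285, -A) + p(-13, -84)) = 1/(7/81 + 110) = 1/(8917/81) = 81/8917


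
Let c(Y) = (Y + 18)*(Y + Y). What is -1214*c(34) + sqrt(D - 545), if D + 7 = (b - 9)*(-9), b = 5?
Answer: -4292704 + 2*I*sqrt(129) ≈ -4.2927e+6 + 22.716*I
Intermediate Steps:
D = 29 (D = -7 + (5 - 9)*(-9) = -7 - 4*(-9) = -7 + 36 = 29)
c(Y) = 2*Y*(18 + Y) (c(Y) = (18 + Y)*(2*Y) = 2*Y*(18 + Y))
-1214*c(34) + sqrt(D - 545) = -2428*34*(18 + 34) + sqrt(29 - 545) = -2428*34*52 + sqrt(-516) = -1214*3536 + 2*I*sqrt(129) = -4292704 + 2*I*sqrt(129)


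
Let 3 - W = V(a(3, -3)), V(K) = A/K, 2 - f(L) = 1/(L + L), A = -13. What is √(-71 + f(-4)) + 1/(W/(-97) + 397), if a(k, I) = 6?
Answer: 582/231023 + I*√1102/4 ≈ 0.0025192 + 8.2991*I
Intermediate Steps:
f(L) = 2 - 1/(2*L) (f(L) = 2 - 1/(L + L) = 2 - 1/(2*L))
V(K) = -13/K
W = 31/6 (W = 3 - (-13)/6 = 3 - 1*(-13/6) = 3 + 13/6 = 31/6 ≈ 5.1667)
√(-71 + f(-4)) + 1/(W/(-97) + 397) = √(-71 + (2 - ½/(-4))) + 1/((31/6)/(-97) + 397) = √(-71 + (2 - ½*(-¼))) + 1/((31/6)*(-1/97) + 397) = √(-71 + (2 + ⅛)) + 1/(-31/582 + 397) = √(-71 + 17/8) + 1/(231023/582) = √(-551/8) + 582/231023 = I*√1102/4 + 582/231023 = 582/231023 + I*√1102/4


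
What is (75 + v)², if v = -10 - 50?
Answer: 225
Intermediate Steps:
v = -60
(75 + v)² = (75 - 60)² = 15² = 225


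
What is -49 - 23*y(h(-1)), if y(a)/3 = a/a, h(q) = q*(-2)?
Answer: -118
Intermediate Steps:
h(q) = -2*q
y(a) = 3 (y(a) = 3*(a/a) = 3*1 = 3)
-49 - 23*y(h(-1)) = -49 - 23*3 = -49 - 69 = -118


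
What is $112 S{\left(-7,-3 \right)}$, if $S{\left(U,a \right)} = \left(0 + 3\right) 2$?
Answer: $672$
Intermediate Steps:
$S{\left(U,a \right)} = 6$ ($S{\left(U,a \right)} = 3 \cdot 2 = 6$)
$112 S{\left(-7,-3 \right)} = 112 \cdot 6 = 672$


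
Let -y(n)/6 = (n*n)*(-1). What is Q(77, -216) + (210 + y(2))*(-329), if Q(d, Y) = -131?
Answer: -77117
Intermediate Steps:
y(n) = 6*n² (y(n) = -6*n*n*(-1) = -6*n²*(-1) = -(-6)*n² = 6*n²)
Q(77, -216) + (210 + y(2))*(-329) = -131 + (210 + 6*2²)*(-329) = -131 + (210 + 6*4)*(-329) = -131 + (210 + 24)*(-329) = -131 + 234*(-329) = -131 - 76986 = -77117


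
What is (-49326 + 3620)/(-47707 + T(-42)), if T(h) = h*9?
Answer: 45706/48085 ≈ 0.95053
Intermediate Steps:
T(h) = 9*h
(-49326 + 3620)/(-47707 + T(-42)) = (-49326 + 3620)/(-47707 + 9*(-42)) = -45706/(-47707 - 378) = -45706/(-48085) = -45706*(-1/48085) = 45706/48085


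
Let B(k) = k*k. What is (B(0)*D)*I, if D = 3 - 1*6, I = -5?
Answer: 0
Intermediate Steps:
D = -3 (D = 3 - 6 = -3)
B(k) = k²
(B(0)*D)*I = (0²*(-3))*(-5) = (0*(-3))*(-5) = 0*(-5) = 0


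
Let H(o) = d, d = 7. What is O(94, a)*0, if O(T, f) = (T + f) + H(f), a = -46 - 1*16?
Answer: 0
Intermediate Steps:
a = -62 (a = -46 - 16 = -62)
H(o) = 7
O(T, f) = 7 + T + f (O(T, f) = (T + f) + 7 = 7 + T + f)
O(94, a)*0 = (7 + 94 - 62)*0 = 39*0 = 0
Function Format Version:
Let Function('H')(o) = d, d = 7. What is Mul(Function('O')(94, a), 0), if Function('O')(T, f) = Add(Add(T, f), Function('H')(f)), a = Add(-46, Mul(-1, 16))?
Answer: 0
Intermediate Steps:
a = -62 (a = Add(-46, -16) = -62)
Function('H')(o) = 7
Function('O')(T, f) = Add(7, T, f) (Function('O')(T, f) = Add(Add(T, f), 7) = Add(7, T, f))
Mul(Function('O')(94, a), 0) = Mul(Add(7, 94, -62), 0) = Mul(39, 0) = 0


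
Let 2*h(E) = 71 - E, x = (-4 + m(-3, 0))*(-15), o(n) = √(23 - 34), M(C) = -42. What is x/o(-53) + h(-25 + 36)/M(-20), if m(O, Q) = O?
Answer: -5/7 - 105*I*√11/11 ≈ -0.71429 - 31.659*I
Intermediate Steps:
o(n) = I*√11 (o(n) = √(-11) = I*√11)
x = 105 (x = (-4 - 3)*(-15) = -7*(-15) = 105)
h(E) = 71/2 - E/2 (h(E) = (71 - E)/2 = 71/2 - E/2)
x/o(-53) + h(-25 + 36)/M(-20) = 105/((I*√11)) + (71/2 - (-25 + 36)/2)/(-42) = 105*(-I*√11/11) + (71/2 - ½*11)*(-1/42) = -105*I*√11/11 + (71/2 - 11/2)*(-1/42) = -105*I*√11/11 + 30*(-1/42) = -105*I*√11/11 - 5/7 = -5/7 - 105*I*√11/11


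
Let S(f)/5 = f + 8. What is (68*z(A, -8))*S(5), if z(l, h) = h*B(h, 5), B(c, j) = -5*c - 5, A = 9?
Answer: -1237600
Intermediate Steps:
B(c, j) = -5 - 5*c
z(l, h) = h*(-5 - 5*h)
S(f) = 40 + 5*f (S(f) = 5*(f + 8) = 5*(8 + f) = 40 + 5*f)
(68*z(A, -8))*S(5) = (68*(-5*(-8)*(1 - 8)))*(40 + 5*5) = (68*(-5*(-8)*(-7)))*(40 + 25) = (68*(-280))*65 = -19040*65 = -1237600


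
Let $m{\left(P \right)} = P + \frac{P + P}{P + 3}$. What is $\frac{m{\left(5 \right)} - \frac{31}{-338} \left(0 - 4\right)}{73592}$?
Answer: $- \frac{775}{24874096} \approx -3.1157 \cdot 10^{-5}$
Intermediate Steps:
$m{\left(P \right)} = P + \frac{2 P}{3 + P}$
$\frac{m{\left(5 \right)} - \frac{31}{-338} \left(0 - 4\right)}{73592} = \frac{\frac{5 \left(5 + 5\right)}{3 + 5} - \frac{31}{-338} \left(0 - 4\right)}{73592} = 5 \cdot \frac{1}{8} \cdot 10 \left(-31\right) \left(- \frac{1}{338}\right) \left(-4\right) \frac{1}{73592} = 5 \cdot \frac{1}{8} \cdot 10 \cdot \frac{31}{338} \left(-4\right) \frac{1}{73592} = \frac{25}{4} \left(- \frac{62}{169}\right) \frac{1}{73592} = \left(- \frac{775}{338}\right) \frac{1}{73592} = - \frac{775}{24874096}$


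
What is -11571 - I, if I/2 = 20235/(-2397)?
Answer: -9231739/799 ≈ -11554.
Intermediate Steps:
I = -13490/799 (I = 2*(20235/(-2397)) = 2*(20235*(-1/2397)) = 2*(-6745/799) = -13490/799 ≈ -16.884)
-11571 - I = -11571 - 1*(-13490/799) = -11571 + 13490/799 = -9231739/799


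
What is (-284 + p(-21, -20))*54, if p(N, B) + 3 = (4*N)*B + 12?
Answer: 75870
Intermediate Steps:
p(N, B) = 9 + 4*B*N (p(N, B) = -3 + ((4*N)*B + 12) = -3 + (4*B*N + 12) = -3 + (12 + 4*B*N) = 9 + 4*B*N)
(-284 + p(-21, -20))*54 = (-284 + (9 + 4*(-20)*(-21)))*54 = (-284 + (9 + 1680))*54 = (-284 + 1689)*54 = 1405*54 = 75870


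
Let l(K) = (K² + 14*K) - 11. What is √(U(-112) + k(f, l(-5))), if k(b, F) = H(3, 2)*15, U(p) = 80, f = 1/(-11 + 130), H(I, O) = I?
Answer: 5*√5 ≈ 11.180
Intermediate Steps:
f = 1/119 ≈ 0.0084034
l(K) = -11 + K² + 14*K
k(b, F) = 45 (k(b, F) = 3*15 = 45)
√(U(-112) + k(f, l(-5))) = √(80 + 45) = √125 = 5*√5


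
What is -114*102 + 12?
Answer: -11616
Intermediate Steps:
-114*102 + 12 = -11628 + 12 = -11616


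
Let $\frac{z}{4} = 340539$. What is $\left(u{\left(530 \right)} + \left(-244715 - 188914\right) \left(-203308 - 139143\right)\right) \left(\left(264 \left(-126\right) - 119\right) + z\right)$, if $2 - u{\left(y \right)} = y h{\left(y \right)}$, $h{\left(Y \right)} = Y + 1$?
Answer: $197318011237041023$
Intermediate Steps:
$h{\left(Y \right)} = 1 + Y$
$z = 1362156$ ($z = 4 \cdot 340539 = 1362156$)
$u{\left(y \right)} = 2 - y \left(1 + y\right)$
$\left(u{\left(530 \right)} + \left(-244715 - 188914\right) \left(-203308 - 139143\right)\right) \left(\left(264 \left(-126\right) - 119\right) + z\right) = \left(\left(2 - 530 \left(1 + 530\right)\right) + \left(-244715 - 188914\right) \left(-203308 - 139143\right)\right) \left(\left(264 \left(-126\right) - 119\right) + 1362156\right) = \left(\left(2 - 530 \cdot 531\right) - -148496684679\right) \left(\left(-33264 - 119\right) + 1362156\right) = \left(\left(2 - 281430\right) + 148496684679\right) \left(-33383 + 1362156\right) = \left(-281428 + 148496684679\right) 1328773 = 148496403251 \cdot 1328773 = 197318011237041023$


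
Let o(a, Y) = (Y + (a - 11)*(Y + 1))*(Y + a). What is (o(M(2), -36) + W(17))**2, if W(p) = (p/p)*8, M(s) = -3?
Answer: 313219204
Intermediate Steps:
W(p) = 8 (W(p) = 1*8 = 8)
o(a, Y) = (Y + a)*(Y + (1 + Y)*(-11 + a)) (o(a, Y) = (Y + (-11 + a)*(1 + Y))*(Y + a) = (Y + (1 + Y)*(-11 + a))*(Y + a) = (Y + a)*(Y + (1 + Y)*(-11 + a)))
(o(M(2), -36) + W(17))**2 = (((-3)**2 - 11*(-36) - 11*(-3) - 10*(-36)**2 - 36*(-3)**2 - 3*(-36)**2 - 9*(-36)*(-3)) + 8)**2 = ((9 + 396 + 33 - 10*1296 - 36*9 - 3*1296 - 972) + 8)**2 = ((9 + 396 + 33 - 12960 - 324 - 3888 - 972) + 8)**2 = (-17706 + 8)**2 = (-17698)**2 = 313219204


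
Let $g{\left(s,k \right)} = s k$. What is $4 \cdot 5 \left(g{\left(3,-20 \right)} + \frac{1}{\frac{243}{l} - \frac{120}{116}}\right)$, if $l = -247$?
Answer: $- \frac{17491660}{14457} \approx -1209.9$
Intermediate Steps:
$g{\left(s,k \right)} = k s$
$4 \cdot 5 \left(g{\left(3,-20 \right)} + \frac{1}{\frac{243}{l} - \frac{120}{116}}\right) = 4 \cdot 5 \left(\left(-20\right) 3 + \frac{1}{\frac{243}{-247} - \frac{120}{116}}\right) = 20 \left(-60 + \frac{1}{243 \left(- \frac{1}{247}\right) - \frac{30}{29}}\right) = 20 \left(-60 + \frac{1}{- \frac{243}{247} - \frac{30}{29}}\right) = 20 \left(-60 + \frac{1}{- \frac{14457}{7163}}\right) = 20 \left(-60 - \frac{7163}{14457}\right) = 20 \left(- \frac{874583}{14457}\right) = - \frac{17491660}{14457}$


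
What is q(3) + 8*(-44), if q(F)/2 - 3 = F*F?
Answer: -328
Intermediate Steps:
q(F) = 6 + 2*F**2 (q(F) = 6 + 2*(F*F) = 6 + 2*F**2)
q(3) + 8*(-44) = (6 + 2*3**2) + 8*(-44) = (6 + 2*9) - 352 = (6 + 18) - 352 = 24 - 352 = -328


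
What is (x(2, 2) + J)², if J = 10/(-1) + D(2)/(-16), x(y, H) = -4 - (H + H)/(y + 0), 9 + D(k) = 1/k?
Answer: 245025/1024 ≈ 239.28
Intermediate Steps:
D(k) = -9 + 1/k
x(y, H) = -4 - 2*H/y
J = -303/32 (J = 10/(-1) + (-9 + 1/2)/(-16) = 10*(-1) + (-9 + ½)*(-1/16) = -10 - 17/2*(-1/16) = -10 + 17/32 = -303/32 ≈ -9.4688)
(x(2, 2) + J)² = ((-4 - 2*2/2) - 303/32)² = ((-4 - 2*2*½) - 303/32)² = ((-4 - 2) - 303/32)² = (-6 - 303/32)² = (-495/32)² = 245025/1024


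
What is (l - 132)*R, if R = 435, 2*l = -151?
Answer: -180525/2 ≈ -90263.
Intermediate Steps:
l = -151/2 (l = (½)*(-151) = -151/2 ≈ -75.500)
(l - 132)*R = (-151/2 - 132)*435 = -415/2*435 = -180525/2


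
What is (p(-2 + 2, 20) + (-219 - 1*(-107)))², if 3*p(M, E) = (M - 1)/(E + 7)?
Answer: 82319329/6561 ≈ 12547.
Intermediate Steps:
p(M, E) = (-1 + M)/(3*(7 + E)) (p(M, E) = ((M - 1)/(E + 7))/3 = ((-1 + M)/(7 + E))/3 = (-1 + M)/(3*(7 + E)))
(p(-2 + 2, 20) + (-219 - 1*(-107)))² = ((-1 + (-2 + 2))/(3*(7 + 20)) + (-219 - 1*(-107)))² = ((⅓)*(-1 + 0)/27 + (-219 + 107))² = ((⅓)*(1/27)*(-1) - 112)² = (-1/81 - 112)² = (-9073/81)² = 82319329/6561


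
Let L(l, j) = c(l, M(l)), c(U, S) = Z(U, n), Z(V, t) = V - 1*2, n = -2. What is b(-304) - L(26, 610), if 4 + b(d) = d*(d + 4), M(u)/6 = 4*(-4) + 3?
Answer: 91172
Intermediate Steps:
Z(V, t) = -2 + V (Z(V, t) = V - 2 = -2 + V)
M(u) = -78 (M(u) = 6*(4*(-4) + 3) = 6*(-16 + 3) = 6*(-13) = -78)
c(U, S) = -2 + U
L(l, j) = -2 + l
b(d) = -4 + d*(4 + d) (b(d) = -4 + d*(d + 4) = -4 + d*(4 + d))
b(-304) - L(26, 610) = (-4 + (-304)**2 + 4*(-304)) - (-2 + 26) = (-4 + 92416 - 1216) - 1*24 = 91196 - 24 = 91172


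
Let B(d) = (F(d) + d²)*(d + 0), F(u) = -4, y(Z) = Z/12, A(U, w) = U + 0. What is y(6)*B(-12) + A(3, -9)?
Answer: -837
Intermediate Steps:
A(U, w) = U
y(Z) = Z/12 (y(Z) = Z*(1/12) = Z/12)
B(d) = d*(-4 + d²) (B(d) = (-4 + d²)*(d + 0) = (-4 + d²)*d = d*(-4 + d²))
y(6)*B(-12) + A(3, -9) = ((1/12)*6)*(-12*(-4 + (-12)²)) + 3 = (-12*(-4 + 144))/2 + 3 = (-12*140)/2 + 3 = (½)*(-1680) + 3 = -840 + 3 = -837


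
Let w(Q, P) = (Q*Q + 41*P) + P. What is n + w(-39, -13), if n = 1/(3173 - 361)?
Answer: 2741701/2812 ≈ 975.00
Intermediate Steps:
w(Q, P) = Q² + 42*P (w(Q, P) = (Q² + 41*P) + P = Q² + 42*P)
n = 1/2812 ≈ 0.00035562
n + w(-39, -13) = 1/2812 + ((-39)² + 42*(-13)) = 1/2812 + (1521 - 546) = 1/2812 + 975 = 2741701/2812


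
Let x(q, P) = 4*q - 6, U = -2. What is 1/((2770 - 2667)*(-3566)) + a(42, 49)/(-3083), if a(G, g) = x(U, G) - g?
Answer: 23136691/1132379734 ≈ 0.020432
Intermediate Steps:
x(q, P) = -6 + 4*q
a(G, g) = -14 - g (a(G, g) = (-6 + 4*(-2)) - g = (-6 - 8) - g = -14 - g)
1/((2770 - 2667)*(-3566)) + a(42, 49)/(-3083) = 1/((2770 - 2667)*(-3566)) + (-14 - 1*49)/(-3083) = -1/3566/103 + (-14 - 49)*(-1/3083) = (1/103)*(-1/3566) - 63*(-1/3083) = -1/367298 + 63/3083 = 23136691/1132379734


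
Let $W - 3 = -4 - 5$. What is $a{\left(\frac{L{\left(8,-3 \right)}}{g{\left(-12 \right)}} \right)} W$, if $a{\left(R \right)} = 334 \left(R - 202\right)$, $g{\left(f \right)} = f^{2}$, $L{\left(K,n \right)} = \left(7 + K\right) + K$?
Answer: $\frac{4853855}{12} \approx 4.0449 \cdot 10^{5}$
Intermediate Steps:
$L{\left(K,n \right)} = 7 + 2 K$
$W = -6$ ($W = 3 - 9 = -6$)
$a{\left(R \right)} = -67468 + 334 R$ ($a{\left(R \right)} = 334 \left(-202 + R\right) = -67468 + 334 R$)
$a{\left(\frac{L{\left(8,-3 \right)}}{g{\left(-12 \right)}} \right)} W = \left(-67468 + 334 \frac{7 + 2 \cdot 8}{\left(-12\right)^{2}}\right) \left(-6\right) = \left(-67468 + 334 \frac{7 + 16}{144}\right) \left(-6\right) = \left(-67468 + 334 \cdot 23 \cdot \frac{1}{144}\right) \left(-6\right) = \left(-67468 + 334 \cdot \frac{23}{144}\right) \left(-6\right) = \left(-67468 + \frac{3841}{72}\right) \left(-6\right) = \left(- \frac{4853855}{72}\right) \left(-6\right) = \frac{4853855}{12}$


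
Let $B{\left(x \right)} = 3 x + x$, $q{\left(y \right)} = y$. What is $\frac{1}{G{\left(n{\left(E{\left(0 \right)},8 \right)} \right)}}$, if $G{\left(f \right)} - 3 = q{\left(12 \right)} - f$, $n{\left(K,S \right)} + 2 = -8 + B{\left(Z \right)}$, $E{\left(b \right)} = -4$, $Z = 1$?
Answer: $\frac{1}{21} \approx 0.047619$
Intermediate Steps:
$B{\left(x \right)} = 4 x$
$n{\left(K,S \right)} = -6$ ($n{\left(K,S \right)} = -2 + \left(-8 + 4 \cdot 1\right) = -2 + \left(-8 + 4\right) = -2 - 4 = -6$)
$G{\left(f \right)} = 15 - f$ ($G{\left(f \right)} = 3 - \left(-12 + f\right) = 15 - f$)
$\frac{1}{G{\left(n{\left(E{\left(0 \right)},8 \right)} \right)}} = \frac{1}{15 - -6} = \frac{1}{15 + 6} = \frac{1}{21}$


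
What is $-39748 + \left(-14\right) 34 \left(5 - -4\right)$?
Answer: $-44032$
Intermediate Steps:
$-39748 + \left(-14\right) 34 \left(5 - -4\right) = -39748 - 476 \left(5 + 4\right) = -39748 - 4284 = -44032$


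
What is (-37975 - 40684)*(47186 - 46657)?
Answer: -41610611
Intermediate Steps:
(-37975 - 40684)*(47186 - 46657) = -78659*529 = -41610611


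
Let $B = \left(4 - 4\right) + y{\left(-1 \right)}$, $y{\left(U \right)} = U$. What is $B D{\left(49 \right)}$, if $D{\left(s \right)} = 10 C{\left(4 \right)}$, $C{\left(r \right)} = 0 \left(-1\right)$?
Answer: $0$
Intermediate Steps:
$C{\left(r \right)} = 0$
$D{\left(s \right)} = 0$ ($D{\left(s \right)} = 10 \cdot 0 = 0$)
$B = -1$ ($B = \left(4 - 4\right) - 1 = 0 - 1 = -1$)
$B D{\left(49 \right)} = \left(-1\right) 0 = 0$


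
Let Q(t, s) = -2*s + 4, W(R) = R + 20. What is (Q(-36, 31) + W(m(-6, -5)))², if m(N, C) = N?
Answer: 1936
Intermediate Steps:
W(R) = 20 + R
Q(t, s) = 4 - 2*s
(Q(-36, 31) + W(m(-6, -5)))² = ((4 - 2*31) + (20 - 6))² = ((4 - 62) + 14)² = (-58 + 14)² = (-44)² = 1936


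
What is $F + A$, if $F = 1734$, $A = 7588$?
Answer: $9322$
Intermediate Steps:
$F + A = 1734 + 7588 = 9322$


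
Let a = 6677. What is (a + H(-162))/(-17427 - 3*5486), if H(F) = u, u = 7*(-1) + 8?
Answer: -742/3765 ≈ -0.19708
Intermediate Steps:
u = 1 (u = -7 + 8 = 1)
H(F) = 1
(a + H(-162))/(-17427 - 3*5486) = (6677 + 1)/(-17427 - 3*5486) = 6678/(-17427 - 16458) = 6678/(-33885) = 6678*(-1/33885) = -742/3765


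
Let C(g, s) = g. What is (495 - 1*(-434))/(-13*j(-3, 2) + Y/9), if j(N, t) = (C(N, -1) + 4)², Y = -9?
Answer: -929/14 ≈ -66.357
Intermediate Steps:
j(N, t) = (4 + N)² (j(N, t) = (N + 4)² = (4 + N)²)
(495 - 1*(-434))/(-13*j(-3, 2) + Y/9) = (495 - 1*(-434))/(-13*(4 - 3)² - 9/9) = (495 + 434)/(-13*1² - 9*⅑) = 929/(-13*1 - 1) = 929/(-13 - 1) = 929/(-14) = 929*(-1/14) = -929/14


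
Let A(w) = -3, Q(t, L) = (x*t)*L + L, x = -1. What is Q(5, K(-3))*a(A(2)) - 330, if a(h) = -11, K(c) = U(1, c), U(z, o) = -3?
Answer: -462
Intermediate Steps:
K(c) = -3
Q(t, L) = L - L*t (Q(t, L) = (-t)*L + L = -L*t + L = L - L*t)
Q(5, K(-3))*a(A(2)) - 330 = -3*(1 - 1*5)*(-11) - 330 = -3*(1 - 5)*(-11) - 330 = -3*(-4)*(-11) - 330 = 12*(-11) - 330 = -132 - 330 = -462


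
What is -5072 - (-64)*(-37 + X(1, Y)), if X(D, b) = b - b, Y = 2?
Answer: -7440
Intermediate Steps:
X(D, b) = 0
-5072 - (-64)*(-37 + X(1, Y)) = -5072 - (-64)*(-37 + 0) = -5072 - (-64)*(-37) = -5072 - 1*2368 = -5072 - 2368 = -7440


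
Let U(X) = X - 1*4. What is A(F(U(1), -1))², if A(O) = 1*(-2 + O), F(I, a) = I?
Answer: 25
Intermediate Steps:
U(X) = -4 + X (U(X) = X - 4 = -4 + X)
A(O) = -2 + O
A(F(U(1), -1))² = (-2 + (-4 + 1))² = (-2 - 3)² = (-5)² = 25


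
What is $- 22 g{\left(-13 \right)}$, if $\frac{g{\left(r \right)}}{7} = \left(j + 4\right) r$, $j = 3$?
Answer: $14014$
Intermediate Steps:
$g{\left(r \right)} = 49 r$ ($g{\left(r \right)} = 7 \left(3 + 4\right) r = 7 \cdot 7 r = 49 r$)
$- 22 g{\left(-13 \right)} = - 22 \cdot 49 \left(-13\right) = \left(-22\right) \left(-637\right) = 14014$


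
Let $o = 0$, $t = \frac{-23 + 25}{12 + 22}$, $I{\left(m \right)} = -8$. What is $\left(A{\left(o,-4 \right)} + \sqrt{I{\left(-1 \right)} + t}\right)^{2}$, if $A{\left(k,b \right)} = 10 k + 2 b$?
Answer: $\frac{953}{17} - \frac{48 i \sqrt{255}}{17} \approx 56.059 - 45.088 i$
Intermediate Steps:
$t = \frac{1}{17}$ ($t = \frac{2}{34} = 2 \cdot \frac{1}{34} = \frac{1}{17} \approx 0.058824$)
$A{\left(k,b \right)} = 2 b + 10 k$
$\left(A{\left(o,-4 \right)} + \sqrt{I{\left(-1 \right)} + t}\right)^{2} = \left(\left(2 \left(-4\right) + 10 \cdot 0\right) + \sqrt{-8 + \frac{1}{17}}\right)^{2} = \left(\left(-8 + 0\right) + \sqrt{- \frac{135}{17}}\right)^{2} = \left(-8 + \frac{3 i \sqrt{255}}{17}\right)^{2}$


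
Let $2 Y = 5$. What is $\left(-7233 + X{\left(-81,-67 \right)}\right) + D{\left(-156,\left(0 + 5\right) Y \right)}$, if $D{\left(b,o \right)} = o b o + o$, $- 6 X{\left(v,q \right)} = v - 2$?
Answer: $- \frac{94745}{3} \approx -31582.0$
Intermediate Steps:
$Y = \frac{5}{2}$ ($Y = \frac{1}{2} \cdot 5 = \frac{5}{2} \approx 2.5$)
$X{\left(v,q \right)} = \frac{1}{3} - \frac{v}{6}$ ($X{\left(v,q \right)} = - \frac{v - 2}{6} = - \frac{-2 + v}{6} = \frac{1}{3} - \frac{v}{6}$)
$D{\left(b,o \right)} = o + b o^{2}$ ($D{\left(b,o \right)} = b o o + o = b o^{2} + o = o + b o^{2}$)
$\left(-7233 + X{\left(-81,-67 \right)}\right) + D{\left(-156,\left(0 + 5\right) Y \right)} = \left(-7233 + \left(\frac{1}{3} - - \frac{27}{2}\right)\right) + \left(0 + 5\right) \frac{5}{2} \left(1 - 156 \left(0 + 5\right) \frac{5}{2}\right) = \left(-7233 + \left(\frac{1}{3} + \frac{27}{2}\right)\right) + 5 \cdot \frac{5}{2} \left(1 - 156 \cdot 5 \cdot \frac{5}{2}\right) = \left(-7233 + \frac{83}{6}\right) + \frac{25 \left(1 - 1950\right)}{2} = - \frac{43315}{6} + \frac{25 \left(1 - 1950\right)}{2} = - \frac{43315}{6} + \frac{25}{2} \left(-1949\right) = - \frac{43315}{6} - \frac{48725}{2} = - \frac{94745}{3}$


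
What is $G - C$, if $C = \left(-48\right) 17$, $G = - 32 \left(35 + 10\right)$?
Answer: $-624$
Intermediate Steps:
$G = -1440$ ($G = \left(-32\right) 45 = -1440$)
$C = -816$
$G - C = -1440 - -816 = -1440 + 816 = -624$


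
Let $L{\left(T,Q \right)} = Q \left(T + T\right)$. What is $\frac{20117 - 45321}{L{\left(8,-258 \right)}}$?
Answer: $\frac{6301}{1032} \approx 6.1056$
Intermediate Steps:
$L{\left(T,Q \right)} = 2 Q T$ ($L{\left(T,Q \right)} = Q 2 T = 2 Q T$)
$\frac{20117 - 45321}{L{\left(8,-258 \right)}} = \frac{20117 - 45321}{2 \left(-258\right) 8} = \frac{20117 - 45321}{-4128} = \left(-25204\right) \left(- \frac{1}{4128}\right) = \frac{6301}{1032}$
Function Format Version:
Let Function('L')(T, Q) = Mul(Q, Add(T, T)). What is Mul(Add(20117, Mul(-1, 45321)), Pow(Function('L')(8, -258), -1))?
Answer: Rational(6301, 1032) ≈ 6.1056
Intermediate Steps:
Function('L')(T, Q) = Mul(2, Q, T) (Function('L')(T, Q) = Mul(Q, Mul(2, T)) = Mul(2, Q, T))
Mul(Add(20117, Mul(-1, 45321)), Pow(Function('L')(8, -258), -1)) = Mul(Add(20117, Mul(-1, 45321)), Pow(Mul(2, -258, 8), -1)) = Mul(Add(20117, -45321), Pow(-4128, -1)) = Mul(-25204, Rational(-1, 4128)) = Rational(6301, 1032)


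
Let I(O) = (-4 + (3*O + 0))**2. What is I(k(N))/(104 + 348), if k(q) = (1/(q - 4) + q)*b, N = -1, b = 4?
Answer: 2116/2825 ≈ 0.74903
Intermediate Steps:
k(q) = 4*q + 4/(-4 + q) (k(q) = (1/(q - 4) + q)*4 = (1/(-4 + q) + q)*4 = (q + 1/(-4 + q))*4 = 4*q + 4/(-4 + q))
I(O) = (-4 + 3*O)**2
I(k(N))/(104 + 348) = (-4 + 3*(4*(1 + (-1)**2 - 4*(-1))/(-4 - 1)))**2/(104 + 348) = (-4 + 3*(4*(1 + 1 + 4)/(-5)))**2/452 = (-4 + 3*(4*(-1/5)*6))**2*(1/452) = (-4 + 3*(-24/5))**2*(1/452) = (-4 - 72/5)**2*(1/452) = (-92/5)**2*(1/452) = (8464/25)*(1/452) = 2116/2825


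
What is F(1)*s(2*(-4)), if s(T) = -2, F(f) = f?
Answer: -2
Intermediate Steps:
F(1)*s(2*(-4)) = 1*(-2) = -2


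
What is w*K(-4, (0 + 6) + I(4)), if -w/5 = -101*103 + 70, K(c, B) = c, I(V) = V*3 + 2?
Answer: -206660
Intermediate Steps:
I(V) = 2 + 3*V (I(V) = 3*V + 2 = 2 + 3*V)
w = 51665 (w = -5*(-101*103 + 70) = -5*(-10403 + 70) = -5*(-10333) = 51665)
w*K(-4, (0 + 6) + I(4)) = 51665*(-4) = -206660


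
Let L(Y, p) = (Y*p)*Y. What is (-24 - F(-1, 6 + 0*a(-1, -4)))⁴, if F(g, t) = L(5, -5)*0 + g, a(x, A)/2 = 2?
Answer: 279841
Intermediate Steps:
a(x, A) = 4 (a(x, A) = 2*2 = 4)
L(Y, p) = p*Y²
F(g, t) = g (F(g, t) = -5*5²*0 + g = -5*25*0 + g = -125*0 + g = 0 + g = g)
(-24 - F(-1, 6 + 0*a(-1, -4)))⁴ = (-24 - 1*(-1))⁴ = (-24 + 1)⁴ = (-23)⁴ = 279841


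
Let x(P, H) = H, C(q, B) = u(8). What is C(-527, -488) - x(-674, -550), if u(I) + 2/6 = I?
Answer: 1673/3 ≈ 557.67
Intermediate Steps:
u(I) = -⅓ + I
C(q, B) = 23/3 (C(q, B) = -⅓ + 8 = 23/3)
C(-527, -488) - x(-674, -550) = 23/3 - 1*(-550) = 23/3 + 550 = 1673/3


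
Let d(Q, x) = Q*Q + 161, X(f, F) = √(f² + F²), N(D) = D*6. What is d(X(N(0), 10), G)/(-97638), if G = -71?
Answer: -87/32546 ≈ -0.0026731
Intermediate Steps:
N(D) = 6*D
X(f, F) = √(F² + f²)
d(Q, x) = 161 + Q² (d(Q, x) = Q² + 161 = 161 + Q²)
d(X(N(0), 10), G)/(-97638) = (161 + (√(10² + (6*0)²))²)/(-97638) = (161 + (√(100 + 0²))²)*(-1/97638) = (161 + (√(100 + 0))²)*(-1/97638) = (161 + (√100)²)*(-1/97638) = (161 + 10²)*(-1/97638) = (161 + 100)*(-1/97638) = 261*(-1/97638) = -87/32546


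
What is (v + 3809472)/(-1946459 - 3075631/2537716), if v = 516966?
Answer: -3659756978536/1646521074425 ≈ -2.2227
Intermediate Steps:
(v + 3809472)/(-1946459 - 3075631/2537716) = (516966 + 3809472)/(-1946459 - 3075631/2537716) = 4326438/(-1946459 - 3075631*1/2537716) = 4326438/(-1946459 - 3075631/2537716) = 4326438/(-4939563223275/2537716) = 4326438*(-2537716/4939563223275) = -3659756978536/1646521074425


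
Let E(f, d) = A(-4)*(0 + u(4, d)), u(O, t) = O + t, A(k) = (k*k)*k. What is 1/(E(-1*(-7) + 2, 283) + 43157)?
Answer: 1/24789 ≈ 4.0340e-5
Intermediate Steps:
A(k) = k**3 (A(k) = k**2*k = k**3)
E(f, d) = -256 - 64*d (E(f, d) = (-4)**3*(0 + (4 + d)) = -64*(4 + d) = -256 - 64*d)
1/(E(-1*(-7) + 2, 283) + 43157) = 1/((-256 - 64*283) + 43157) = 1/((-256 - 18112) + 43157) = 1/(-18368 + 43157) = 1/24789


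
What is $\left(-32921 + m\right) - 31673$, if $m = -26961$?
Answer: $-91555$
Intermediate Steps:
$\left(-32921 + m\right) - 31673 = \left(-32921 - 26961\right) - 31673 = -59882 - 31673 = -91555$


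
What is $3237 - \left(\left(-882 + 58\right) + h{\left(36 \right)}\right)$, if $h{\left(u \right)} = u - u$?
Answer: $4061$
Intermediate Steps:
$h{\left(u \right)} = 0$
$3237 - \left(\left(-882 + 58\right) + h{\left(36 \right)}\right) = 3237 - \left(\left(-882 + 58\right) + 0\right) = 3237 - \left(-824 + 0\right) = 3237 - -824 = 3237 + 824 = 4061$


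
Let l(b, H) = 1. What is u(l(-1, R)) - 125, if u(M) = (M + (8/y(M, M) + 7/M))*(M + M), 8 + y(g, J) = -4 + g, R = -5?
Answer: -1215/11 ≈ -110.45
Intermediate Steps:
y(g, J) = -12 + g (y(g, J) = -8 + (-4 + g) = -12 + g)
u(M) = 2*M*(M + 7/M + 8/(-12 + M)) (u(M) = (M + (8/(-12 + M) + 7/M))*(M + M) = (M + (7/M + 8/(-12 + M)))*(2*M) = (M + 7/M + 8/(-12 + M))*(2*M) = 2*M*(M + 7/M + 8/(-12 + M)))
u(l(-1, R)) - 125 = 2*(8*1 + (-12 + 1)*(7 + 1²))/(-12 + 1) - 125 = 2*(8 - 11*(7 + 1))/(-11) - 125 = 2*(-1/11)*(8 - 11*8) - 125 = 2*(-1/11)*(8 - 88) - 125 = 2*(-1/11)*(-80) - 125 = 160/11 - 125 = -1215/11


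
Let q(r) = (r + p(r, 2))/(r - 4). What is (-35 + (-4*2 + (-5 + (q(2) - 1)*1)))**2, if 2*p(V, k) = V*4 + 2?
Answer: 11025/4 ≈ 2756.3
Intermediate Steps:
p(V, k) = 1 + 2*V (p(V, k) = (V*4 + 2)/2 = (4*V + 2)/2 = (2 + 4*V)/2 = 1 + 2*V)
q(r) = (1 + 3*r)/(-4 + r) (q(r) = (r + (1 + 2*r))/(r - 4) = (1 + 3*r)/(-4 + r))
(-35 + (-4*2 + (-5 + (q(2) - 1)*1)))**2 = (-35 + (-4*2 + (-5 + ((1 + 3*2)/(-4 + 2) - 1)*1)))**2 = (-35 + (-8 + (-5 + ((1 + 6)/(-2) - 1)*1)))**2 = (-35 + (-8 + (-5 + (-1/2*7 - 1)*1)))**2 = (-35 + (-8 + (-5 + (-7/2 - 1)*1)))**2 = (-35 + (-8 + (-5 - 9/2*1)))**2 = (-35 + (-8 + (-5 - 9/2)))**2 = (-35 + (-8 - 19/2))**2 = (-35 - 35/2)**2 = (-105/2)**2 = 11025/4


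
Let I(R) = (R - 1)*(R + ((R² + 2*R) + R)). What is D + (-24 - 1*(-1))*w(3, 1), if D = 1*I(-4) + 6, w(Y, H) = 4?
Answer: -86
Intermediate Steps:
I(R) = (-1 + R)*(R² + 4*R) (I(R) = (-1 + R)*(R + (R² + 3*R)) = (-1 + R)*(R² + 4*R))
D = 6 (D = 1*(-4*(-4 + (-4)² + 3*(-4))) + 6 = 1*(-4*(-4 + 16 - 12)) + 6 = 1*(-4*0) + 6 = 1*0 + 6 = 0 + 6 = 6)
D + (-24 - 1*(-1))*w(3, 1) = 6 + (-24 - 1*(-1))*4 = 6 + (-24 + 1)*4 = 6 - 23*4 = 6 - 92 = -86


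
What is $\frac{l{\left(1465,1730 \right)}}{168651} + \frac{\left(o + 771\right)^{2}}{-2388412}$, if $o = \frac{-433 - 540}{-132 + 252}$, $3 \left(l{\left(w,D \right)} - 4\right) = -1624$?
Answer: $- \frac{477306617080753}{1933478746617600} \approx -0.24686$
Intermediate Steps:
$l{\left(w,D \right)} = - \frac{1612}{3}$ ($l{\left(w,D \right)} = 4 + \frac{1}{3} \left(-1624\right) = 4 - \frac{1624}{3} = - \frac{1612}{3}$)
$o = - \frac{973}{120} \approx -8.1083$
$\frac{l{\left(1465,1730 \right)}}{168651} + \frac{\left(o + 771\right)^{2}}{-2388412} = - \frac{1612}{3 \cdot 168651} + \frac{\left(- \frac{973}{120} + 771\right)^{2}}{-2388412} = \left(- \frac{1612}{3}\right) \frac{1}{168651} + \left(\frac{91547}{120}\right)^{2} \left(- \frac{1}{2388412}\right) = - \frac{1612}{505953} + \frac{8380853209}{14400} \left(- \frac{1}{2388412}\right) = - \frac{1612}{505953} - \frac{8380853209}{34393132800} = - \frac{477306617080753}{1933478746617600}$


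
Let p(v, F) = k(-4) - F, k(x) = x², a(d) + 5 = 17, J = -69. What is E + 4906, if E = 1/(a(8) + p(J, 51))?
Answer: 112837/23 ≈ 4906.0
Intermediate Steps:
a(d) = 12 (a(d) = -5 + 17 = 12)
p(v, F) = 16 - F (p(v, F) = (-4)² - F = 16 - F)
E = -1/23 (E = 1/(12 + (16 - 1*51)) = 1/(12 + (16 - 51)) = 1/(12 - 35) = 1/(-23) = -1/23 ≈ -0.043478)
E + 4906 = -1/23 + 4906 = 112837/23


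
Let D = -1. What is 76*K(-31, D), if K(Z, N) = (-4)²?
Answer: 1216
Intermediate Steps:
K(Z, N) = 16
76*K(-31, D) = 76*16 = 1216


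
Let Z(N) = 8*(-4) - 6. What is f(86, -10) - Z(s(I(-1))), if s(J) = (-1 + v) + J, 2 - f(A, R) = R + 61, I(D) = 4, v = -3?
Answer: -11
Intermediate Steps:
f(A, R) = -59 - R (f(A, R) = 2 - (R + 61) = 2 - (61 + R) = 2 + (-61 - R) = -59 - R)
s(J) = -4 + J (s(J) = (-1 - 3) + J = -4 + J)
Z(N) = -38 (Z(N) = -32 - 6 = -38)
f(86, -10) - Z(s(I(-1))) = (-59 - 1*(-10)) - 1*(-38) = (-59 + 10) + 38 = -49 + 38 = -11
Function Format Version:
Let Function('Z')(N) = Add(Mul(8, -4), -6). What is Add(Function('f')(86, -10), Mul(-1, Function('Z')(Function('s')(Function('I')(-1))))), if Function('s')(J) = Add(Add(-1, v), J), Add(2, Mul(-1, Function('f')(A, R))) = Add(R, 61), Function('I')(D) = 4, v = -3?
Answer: -11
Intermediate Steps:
Function('f')(A, R) = Add(-59, Mul(-1, R)) (Function('f')(A, R) = Add(2, Mul(-1, Add(R, 61))) = Add(2, Mul(-1, Add(61, R))) = Add(2, Add(-61, Mul(-1, R))) = Add(-59, Mul(-1, R)))
Function('s')(J) = Add(-4, J) (Function('s')(J) = Add(Add(-1, -3), J) = Add(-4, J))
Function('Z')(N) = -38 (Function('Z')(N) = Add(-32, -6) = -38)
Add(Function('f')(86, -10), Mul(-1, Function('Z')(Function('s')(Function('I')(-1))))) = Add(Add(-59, Mul(-1, -10)), Mul(-1, -38)) = Add(Add(-59, 10), 38) = Add(-49, 38) = -11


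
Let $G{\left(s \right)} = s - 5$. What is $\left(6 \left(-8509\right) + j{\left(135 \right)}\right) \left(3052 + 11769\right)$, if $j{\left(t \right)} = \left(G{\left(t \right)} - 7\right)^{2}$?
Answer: $-532444425$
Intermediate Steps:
$G{\left(s \right)} = -5 + s$
$j{\left(t \right)} = \left(-12 + t\right)^{2}$ ($j{\left(t \right)} = \left(\left(-5 + t\right) - 7\right)^{2} = \left(-12 + t\right)^{2}$)
$\left(6 \left(-8509\right) + j{\left(135 \right)}\right) \left(3052 + 11769\right) = \left(6 \left(-8509\right) + \left(-12 + 135\right)^{2}\right) \left(3052 + 11769\right) = \left(-51054 + 123^{2}\right) 14821 = \left(-51054 + 15129\right) 14821 = \left(-35925\right) 14821 = -532444425$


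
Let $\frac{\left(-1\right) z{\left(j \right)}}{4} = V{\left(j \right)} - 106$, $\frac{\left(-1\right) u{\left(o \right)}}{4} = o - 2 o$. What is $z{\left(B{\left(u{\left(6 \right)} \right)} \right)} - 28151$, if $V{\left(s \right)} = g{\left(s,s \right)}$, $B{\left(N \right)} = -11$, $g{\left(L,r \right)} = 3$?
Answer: $-27739$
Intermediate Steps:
$u{\left(o \right)} = 4 o$ ($u{\left(o \right)} = - 4 \left(o - 2 o\right) = - 4 \left(- o\right) = 4 o$)
$V{\left(s \right)} = 3$
$z{\left(j \right)} = 412$ ($z{\left(j \right)} = - 4 \left(3 - 106\right) = \left(-4\right) \left(-103\right) = 412$)
$z{\left(B{\left(u{\left(6 \right)} \right)} \right)} - 28151 = 412 - 28151 = -27739$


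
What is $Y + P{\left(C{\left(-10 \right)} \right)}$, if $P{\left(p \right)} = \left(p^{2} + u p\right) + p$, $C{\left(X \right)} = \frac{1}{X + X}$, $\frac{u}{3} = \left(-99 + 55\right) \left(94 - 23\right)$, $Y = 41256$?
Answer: $\frac{16689821}{400} \approx 41725.0$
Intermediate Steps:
$u = -9372$ ($u = 3 \left(-99 + 55\right) \left(94 - 23\right) = 3 \left(\left(-44\right) 71\right) = 3 \left(-3124\right) = -9372$)
$C{\left(X \right)} = \frac{1}{2 X}$
$P{\left(p \right)} = p^{2} - 9371 p$ ($P{\left(p \right)} = \left(p^{2} - 9372 p\right) + p = p^{2} - 9371 p$)
$Y + P{\left(C{\left(-10 \right)} \right)} = 41256 + \frac{1}{2 \left(-10\right)} \left(-9371 + \frac{1}{2 \left(-10\right)}\right) = 41256 + \frac{1}{2} \left(- \frac{1}{10}\right) \left(-9371 + \frac{1}{2} \left(- \frac{1}{10}\right)\right) = 41256 - \frac{-9371 - \frac{1}{20}}{20} = 41256 - - \frac{187421}{400} = 41256 + \frac{187421}{400} = \frac{16689821}{400}$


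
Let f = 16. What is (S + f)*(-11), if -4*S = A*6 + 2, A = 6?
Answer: -143/2 ≈ -71.500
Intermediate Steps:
S = -19/2 (S = -(6*6 + 2)/4 = -(36 + 2)/4 = -1/4*38 = -19/2 ≈ -9.5000)
(S + f)*(-11) = (-19/2 + 16)*(-11) = (13/2)*(-11) = -143/2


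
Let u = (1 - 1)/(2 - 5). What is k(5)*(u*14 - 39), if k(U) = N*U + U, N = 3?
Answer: -780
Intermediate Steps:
k(U) = 4*U (k(U) = 3*U + U = 4*U)
u = 0 (u = 0/(-3) = 0*(-⅓) = 0)
k(5)*(u*14 - 39) = (4*5)*(0*14 - 39) = 20*(0 - 39) = 20*(-39) = -780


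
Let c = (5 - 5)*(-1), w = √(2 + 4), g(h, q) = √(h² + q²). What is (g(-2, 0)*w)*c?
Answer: 0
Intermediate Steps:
w = √6 ≈ 2.4495
c = 0 (c = 0*(-1) = 0)
(g(-2, 0)*w)*c = (√((-2)² + 0²)*√6)*0 = (√(4 + 0)*√6)*0 = (√4*√6)*0 = (2*√6)*0 = 0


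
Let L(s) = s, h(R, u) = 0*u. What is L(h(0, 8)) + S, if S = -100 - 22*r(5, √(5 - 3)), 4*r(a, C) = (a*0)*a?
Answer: -100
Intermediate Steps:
h(R, u) = 0
r(a, C) = 0 (r(a, C) = ((a*0)*a)/4 = (0*a)/4 = (¼)*0 = 0)
S = -100 (S = -100 - 22*0 = -100 + 0 = -100)
L(h(0, 8)) + S = 0 - 100 = -100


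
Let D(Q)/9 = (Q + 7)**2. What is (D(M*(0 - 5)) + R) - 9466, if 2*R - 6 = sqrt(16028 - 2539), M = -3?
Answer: -5107 + sqrt(13489)/2 ≈ -5048.9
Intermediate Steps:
D(Q) = 9*(7 + Q)**2 (D(Q) = 9*(Q + 7)**2 = 9*(7 + Q)**2)
R = 3 + sqrt(13489)/2 (R = 3 + sqrt(16028 - 2539)/2 = 3 + sqrt(13489)/2 ≈ 61.071)
(D(M*(0 - 5)) + R) - 9466 = (9*(7 - 3*(0 - 5))**2 + (3 + sqrt(13489)/2)) - 9466 = (9*(7 - 3*(-5))**2 + (3 + sqrt(13489)/2)) - 9466 = (9*(7 + 15)**2 + (3 + sqrt(13489)/2)) - 9466 = (9*22**2 + (3 + sqrt(13489)/2)) - 9466 = (9*484 + (3 + sqrt(13489)/2)) - 9466 = (4356 + (3 + sqrt(13489)/2)) - 9466 = (4359 + sqrt(13489)/2) - 9466 = -5107 + sqrt(13489)/2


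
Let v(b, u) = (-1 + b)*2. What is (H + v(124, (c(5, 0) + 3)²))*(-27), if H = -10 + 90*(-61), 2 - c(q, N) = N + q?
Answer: 141858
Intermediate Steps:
c(q, N) = 2 - N - q (c(q, N) = 2 - (N + q) = 2 + (-N - q) = 2 - N - q)
v(b, u) = -2 + 2*b
H = -5500 (H = -10 - 5490 = -5500)
(H + v(124, (c(5, 0) + 3)²))*(-27) = (-5500 + (-2 + 2*124))*(-27) = (-5500 + (-2 + 248))*(-27) = (-5500 + 246)*(-27) = -5254*(-27) = 141858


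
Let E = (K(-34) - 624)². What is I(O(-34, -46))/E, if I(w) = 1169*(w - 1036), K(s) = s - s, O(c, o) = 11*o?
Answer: -300433/64896 ≈ -4.6295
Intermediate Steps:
K(s) = 0
E = 389376 (E = (0 - 624)² = (-624)² = 389376)
I(w) = -1211084 + 1169*w (I(w) = 1169*(-1036 + w) = -1211084 + 1169*w)
I(O(-34, -46))/E = (-1211084 + 1169*(11*(-46)))/389376 = (-1211084 + 1169*(-506))*(1/389376) = (-1211084 - 591514)*(1/389376) = -1802598*1/389376 = -300433/64896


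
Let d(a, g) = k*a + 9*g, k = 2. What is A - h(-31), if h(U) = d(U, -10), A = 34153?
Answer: 34305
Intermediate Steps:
d(a, g) = 2*a + 9*g
h(U) = -90 + 2*U (h(U) = 2*U + 9*(-10) = 2*U - 90 = -90 + 2*U)
A - h(-31) = 34153 - (-90 + 2*(-31)) = 34153 - (-90 - 62) = 34153 - 1*(-152) = 34153 + 152 = 34305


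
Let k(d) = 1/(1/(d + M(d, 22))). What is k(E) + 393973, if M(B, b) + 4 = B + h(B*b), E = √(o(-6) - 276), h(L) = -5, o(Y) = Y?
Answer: 393964 + 2*I*√282 ≈ 3.9396e+5 + 33.586*I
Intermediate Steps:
E = I*√282 (E = √(-6 - 276) = √(-282) = I*√282 ≈ 16.793*I)
M(B, b) = -9 + B (M(B, b) = -4 + (B - 5) = -4 + (-5 + B) = -9 + B)
k(d) = -9 + 2*d (k(d) = 1/(1/(d + (-9 + d))) = 1/(1/(-9 + 2*d)) = -9 + 2*d)
k(E) + 393973 = (-9 + 2*(I*√282)) + 393973 = (-9 + 2*I*√282) + 393973 = 393964 + 2*I*√282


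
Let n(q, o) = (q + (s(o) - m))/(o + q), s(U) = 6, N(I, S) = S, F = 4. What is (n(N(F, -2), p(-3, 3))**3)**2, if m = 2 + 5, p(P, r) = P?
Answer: 729/15625 ≈ 0.046656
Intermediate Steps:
m = 7
n(q, o) = (-1 + q)/(o + q) (n(q, o) = (q + (6 - 1*7))/(o + q) = (q + (6 - 7))/(o + q) = (q - 1)/(o + q) = (-1 + q)/(o + q))
(n(N(F, -2), p(-3, 3))**3)**2 = (((-1 - 2)/(-3 - 2))**3)**2 = ((-3/(-5))**3)**2 = ((-1/5*(-3))**3)**2 = ((3/5)**3)**2 = (27/125)**2 = 729/15625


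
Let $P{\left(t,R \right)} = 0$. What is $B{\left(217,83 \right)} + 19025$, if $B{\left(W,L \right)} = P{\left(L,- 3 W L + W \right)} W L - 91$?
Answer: $18934$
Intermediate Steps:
$B{\left(W,L \right)} = -91$ ($B{\left(W,L \right)} = 0 W L - 91 = 0 L - 91 = 0 - 91 = -91$)
$B{\left(217,83 \right)} + 19025 = -91 + 19025 = 18934$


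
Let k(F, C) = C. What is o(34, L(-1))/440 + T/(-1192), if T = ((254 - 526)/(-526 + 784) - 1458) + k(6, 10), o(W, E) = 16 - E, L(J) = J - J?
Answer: 1323572/1057155 ≈ 1.2520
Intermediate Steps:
L(J) = 0
T = -186928/129 (T = ((254 - 526)/(-526 + 784) - 1458) + 10 = (-272/258 - 1458) + 10 = (-272*1/258 - 1458) + 10 = (-136/129 - 1458) + 10 = -188218/129 + 10 = -186928/129 ≈ -1449.1)
o(34, L(-1))/440 + T/(-1192) = (16 - 1*0)/440 - 186928/129/(-1192) = (16 + 0)*(1/440) - 186928/129*(-1/1192) = 16*(1/440) + 23366/19221 = 2/55 + 23366/19221 = 1323572/1057155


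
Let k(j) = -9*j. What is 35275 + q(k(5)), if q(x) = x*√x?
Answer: 35275 - 135*I*√5 ≈ 35275.0 - 301.87*I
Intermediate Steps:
q(x) = x^(3/2)
35275 + q(k(5)) = 35275 + (-9*5)^(3/2) = 35275 + (-45)^(3/2) = 35275 - 135*I*√5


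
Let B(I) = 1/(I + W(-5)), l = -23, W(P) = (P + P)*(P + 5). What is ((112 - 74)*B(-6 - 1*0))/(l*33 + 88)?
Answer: 19/2013 ≈ 0.0094386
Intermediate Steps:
W(P) = 2*P*(5 + P) (W(P) = (2*P)*(5 + P) = 2*P*(5 + P))
B(I) = 1/I (B(I) = 1/(I + 2*(-5)*(5 - 5)) = 1/(I + 2*(-5)*0) = 1/(I + 0) = 1/I)
((112 - 74)*B(-6 - 1*0))/(l*33 + 88) = ((112 - 74)/(-6 - 1*0))/(-23*33 + 88) = (38/(-6 + 0))/(-759 + 88) = (38/(-6))/(-671) = (38*(-⅙))*(-1/671) = -19/3*(-1/671) = 19/2013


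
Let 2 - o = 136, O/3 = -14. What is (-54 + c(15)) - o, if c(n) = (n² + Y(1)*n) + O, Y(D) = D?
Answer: 278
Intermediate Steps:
O = -42 (O = 3*(-14) = -42)
o = -134 (o = 2 - 1*136 = 2 - 136 = -134)
c(n) = -42 + n + n² (c(n) = (n² + 1*n) - 42 = (n² + n) - 42 = (n + n²) - 42 = -42 + n + n²)
(-54 + c(15)) - o = (-54 + (-42 + 15 + 15²)) - 1*(-134) = (-54 + (-42 + 15 + 225)) + 134 = (-54 + 198) + 134 = 144 + 134 = 278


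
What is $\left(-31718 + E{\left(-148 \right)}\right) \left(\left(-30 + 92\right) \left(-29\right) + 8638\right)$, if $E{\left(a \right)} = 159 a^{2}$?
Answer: $23604963120$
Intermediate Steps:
$\left(-31718 + E{\left(-148 \right)}\right) \left(\left(-30 + 92\right) \left(-29\right) + 8638\right) = \left(-31718 + 159 \left(-148\right)^{2}\right) \left(\left(-30 + 92\right) \left(-29\right) + 8638\right) = \left(-31718 + 159 \cdot 21904\right) \left(62 \left(-29\right) + 8638\right) = \left(-31718 + 3482736\right) \left(-1798 + 8638\right) = 3451018 \cdot 6840 = 23604963120$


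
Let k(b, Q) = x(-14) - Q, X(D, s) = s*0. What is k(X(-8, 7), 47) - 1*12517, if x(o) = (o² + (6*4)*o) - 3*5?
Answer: -12719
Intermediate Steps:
X(D, s) = 0
x(o) = -15 + o² + 24*o (x(o) = (o² + 24*o) - 15 = -15 + o² + 24*o)
k(b, Q) = -155 - Q (k(b, Q) = (-15 + (-14)² + 24*(-14)) - Q = (-15 + 196 - 336) - Q = -155 - Q)
k(X(-8, 7), 47) - 1*12517 = (-155 - 1*47) - 1*12517 = (-155 - 47) - 12517 = -202 - 12517 = -12719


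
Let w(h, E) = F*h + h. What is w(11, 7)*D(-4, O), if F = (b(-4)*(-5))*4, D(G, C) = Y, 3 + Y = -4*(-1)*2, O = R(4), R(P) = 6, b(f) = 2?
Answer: -2145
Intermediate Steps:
O = 6
Y = 5 (Y = -3 - 4*(-1)*2 = -3 + 4*2 = -3 + 8 = 5)
D(G, C) = 5
F = -40 (F = (2*(-5))*4 = -10*4 = -40)
w(h, E) = -39*h (w(h, E) = -40*h + h = -39*h)
w(11, 7)*D(-4, O) = -39*11*5 = -429*5 = -2145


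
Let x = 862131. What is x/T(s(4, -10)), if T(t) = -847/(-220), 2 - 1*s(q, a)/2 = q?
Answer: 17242620/77 ≈ 2.2393e+5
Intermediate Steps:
s(q, a) = 4 - 2*q
T(t) = 77/20 (T(t) = -847*(-1/220) = 77/20)
x/T(s(4, -10)) = 862131/(77/20) = 862131*(20/77) = 17242620/77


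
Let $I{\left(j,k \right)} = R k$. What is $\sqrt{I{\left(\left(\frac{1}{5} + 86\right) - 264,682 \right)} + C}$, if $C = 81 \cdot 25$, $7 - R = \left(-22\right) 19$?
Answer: $25 \sqrt{467} \approx 540.25$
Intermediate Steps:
$R = 425$ ($R = 7 - \left(-22\right) 19 = 7 - -418 = 7 + 418 = 425$)
$I{\left(j,k \right)} = 425 k$
$C = 2025$
$\sqrt{I{\left(\left(\frac{1}{5} + 86\right) - 264,682 \right)} + C} = \sqrt{425 \cdot 682 + 2025} = \sqrt{289850 + 2025} = \sqrt{291875} = 25 \sqrt{467}$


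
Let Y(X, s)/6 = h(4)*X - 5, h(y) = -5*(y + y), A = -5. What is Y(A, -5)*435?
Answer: 508950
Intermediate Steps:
h(y) = -10*y
Y(X, s) = -30 - 240*X (Y(X, s) = 6*((-10*4)*X - 5) = 6*(-40*X - 5) = 6*(-5 - 40*X) = -30 - 240*X)
Y(A, -5)*435 = (-30 - 240*(-5))*435 = (-30 + 1200)*435 = 1170*435 = 508950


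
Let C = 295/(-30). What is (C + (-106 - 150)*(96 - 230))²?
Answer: 42339235225/36 ≈ 1.1761e+9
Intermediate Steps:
C = -59/6 (C = 295*(-1/30) = -59/6 ≈ -9.8333)
(C + (-106 - 150)*(96 - 230))² = (-59/6 + (-106 - 150)*(96 - 230))² = (-59/6 - 256*(-134))² = (-59/6 + 34304)² = (205765/6)² = 42339235225/36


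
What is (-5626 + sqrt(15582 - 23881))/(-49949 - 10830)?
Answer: 5626/60779 - I*sqrt(8299)/60779 ≈ 0.092565 - 0.0014989*I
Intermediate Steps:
(-5626 + sqrt(15582 - 23881))/(-49949 - 10830) = (-5626 + sqrt(-8299))/(-60779) = (-5626 + I*sqrt(8299))*(-1/60779) = 5626/60779 - I*sqrt(8299)/60779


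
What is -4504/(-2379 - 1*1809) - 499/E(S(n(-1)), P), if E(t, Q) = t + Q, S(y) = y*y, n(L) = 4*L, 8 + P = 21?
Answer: -489799/30363 ≈ -16.131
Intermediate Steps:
P = 13 (P = -8 + 21 = 13)
S(y) = y²
E(t, Q) = Q + t
-4504/(-2379 - 1*1809) - 499/E(S(n(-1)), P) = -4504/(-2379 - 1*1809) - 499/(13 + (4*(-1))²) = -4504/(-2379 - 1809) - 499/(13 + (-4)²) = -4504/(-4188) - 499/(13 + 16) = -4504*(-1/4188) - 499/29 = 1126/1047 - 499*1/29 = 1126/1047 - 499/29 = -489799/30363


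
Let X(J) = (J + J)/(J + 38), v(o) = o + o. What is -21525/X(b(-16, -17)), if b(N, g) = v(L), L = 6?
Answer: -179375/4 ≈ -44844.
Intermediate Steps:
v(o) = 2*o
b(N, g) = 12 (b(N, g) = 2*6 = 12)
X(J) = 2*J/(38 + J) (X(J) = (2*J)/(38 + J) = 2*J/(38 + J))
-21525/X(b(-16, -17)) = -21525/(2*12/(38 + 12)) = -21525/(2*12/50) = -21525/(2*12*(1/50)) = -21525/12/25 = -21525*25/12 = -179375/4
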